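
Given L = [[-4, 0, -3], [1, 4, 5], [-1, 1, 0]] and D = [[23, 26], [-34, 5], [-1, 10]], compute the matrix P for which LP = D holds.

P = [[-5, -5], [-6, 5], [-1, -2]]

L is on the left of P, so left-multiply by L⁻¹: P = L⁻¹D.
det L = 5; the adjugate gives L⁻¹ = [[-1, -3/5, 12/5], [-1, -3/5, 17/5], [1, 4/5, -16/5]].
P = L⁻¹D = [[-1, -3/5, 12/5], [-1, -3/5, 17/5], [1, 4/5, -16/5]] · [[23, 26], [-34, 5], [-1, 10]] = [[-5, -5], [-6, 5], [-1, -2]].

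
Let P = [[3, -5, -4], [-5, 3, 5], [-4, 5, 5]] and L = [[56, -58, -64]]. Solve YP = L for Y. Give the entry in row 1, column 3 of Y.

-2

Since P sits to the right of Y, Y = LP⁻¹.
det P = -3; the adjugate gives P⁻¹ = [[10/3, -5/3, 13/3], [-5/3, 1/3, -5/3], [13/3, -5/3, 16/3]].
Y = LP⁻¹ = [[56, -58, -64]] · [[10/3, -5/3, 13/3], [-5/3, 1/3, -5/3], [13/3, -5/3, 16/3]] = [[6, -6, -2]].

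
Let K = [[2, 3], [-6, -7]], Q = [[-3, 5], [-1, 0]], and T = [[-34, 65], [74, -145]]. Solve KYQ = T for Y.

Y = [[-1, -1], [5, -1]]

Y = K⁻¹TQ⁻¹ (apply K⁻¹ on the left and Q⁻¹ on the right).
K has determinant 4; K⁻¹ = [[-7/4, -3/4], [3/2, 1/2]].
det Q = 5; the adjugate gives Q⁻¹ = [[0, -1], [1/5, -3/5]].
K⁻¹T = [[4, -5], [-14, 25]].
Y = (K⁻¹T)Q⁻¹ = [[-1, -1], [5, -1]].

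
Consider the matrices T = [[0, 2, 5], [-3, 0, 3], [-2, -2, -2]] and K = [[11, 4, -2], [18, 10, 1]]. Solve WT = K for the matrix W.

W = [[1, -3, -1], [-1, -2, -6]]

T is on the right of W, so right-multiply by T⁻¹: W = KT⁻¹.
det T = 6, so T⁻¹ = [[1, -1, 1], [-2, 5/3, -5/2], [1, -2/3, 1]].
W = KT⁻¹ = [[11, 4, -2], [18, 10, 1]] · [[1, -1, 1], [-2, 5/3, -5/2], [1, -2/3, 1]] = [[1, -3, -1], [-1, -2, -6]].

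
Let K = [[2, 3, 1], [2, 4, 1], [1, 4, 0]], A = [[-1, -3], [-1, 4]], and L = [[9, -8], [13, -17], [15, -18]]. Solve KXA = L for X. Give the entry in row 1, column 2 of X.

Isolating X: multiply by K⁻¹ from the left and A⁻¹ from the right, so X = K⁻¹LA⁻¹.
K has determinant -1; K⁻¹ = [[4, -4, 1], [-1, 1, 0], [-4, 5, -2]].
det A = -7, so A⁻¹ = [[-4/7, -3/7], [-1/7, 1/7]].
K⁻¹L = [[-1, 18], [4, -9], [-1, -17]].
X = (K⁻¹L)A⁻¹ = [[-2, 3], [-1, -3], [3, -2]].

3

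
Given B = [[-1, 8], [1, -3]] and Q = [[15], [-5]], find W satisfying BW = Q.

Left-multiplying both sides by B⁻¹ gives W = B⁻¹Q.
det B = -5; the adjugate gives B⁻¹ = [[3/5, 8/5], [1/5, 1/5]].
W = B⁻¹Q = [[3/5, 8/5], [1/5, 1/5]] · [[15], [-5]] = [[1], [2]].

W = [[1], [2]]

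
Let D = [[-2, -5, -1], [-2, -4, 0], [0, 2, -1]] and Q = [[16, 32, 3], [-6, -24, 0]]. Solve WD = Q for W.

Right-multiplying both sides by D⁻¹ gives W = QD⁻¹.
det D = 6, so D⁻¹ = [[2/3, -7/6, -2/3], [-1/3, 1/3, 1/3], [-2/3, 2/3, -1/3]].
W = QD⁻¹ = [[16, 32, 3], [-6, -24, 0]] · [[2/3, -7/6, -2/3], [-1/3, 1/3, 1/3], [-2/3, 2/3, -1/3]] = [[-2, -6, -1], [4, -1, -4]].

W = [[-2, -6, -1], [4, -1, -4]]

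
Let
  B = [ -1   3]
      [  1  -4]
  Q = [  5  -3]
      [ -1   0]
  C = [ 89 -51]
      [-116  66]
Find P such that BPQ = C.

P = [[-2, -2], [5, -2]]

Left-multiply by B⁻¹ and right-multiply by Q⁻¹: P = B⁻¹CQ⁻¹.
det B = 1; the adjugate gives B⁻¹ = [[-4, -3], [-1, -1]].
det Q = -3; the adjugate gives Q⁻¹ = [[0, -1], [-1/3, -5/3]].
B⁻¹C = [[-8, 6], [27, -15]].
P = (B⁻¹C)Q⁻¹ = [[-2, -2], [5, -2]].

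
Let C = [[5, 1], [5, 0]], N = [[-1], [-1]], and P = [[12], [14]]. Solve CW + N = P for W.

W = [[3], [-2]]

CW = P − N = [[13], [15]].
C is on the left of W, so left-multiply by C⁻¹: W = C⁻¹(P − N).
C has determinant -5; C⁻¹ = [[0, 1/5], [1, -1]].
W = C⁻¹(P − N) = [[3], [-2]].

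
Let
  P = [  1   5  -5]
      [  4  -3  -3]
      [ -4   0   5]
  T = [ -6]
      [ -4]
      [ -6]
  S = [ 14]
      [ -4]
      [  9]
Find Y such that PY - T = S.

Y = [[-2], [1], [-1]]

PY = S + T = [[8], [-8], [3]].
Left-multiplying both sides by P⁻¹ gives Y = P⁻¹(S + T).
det P = 5, so P⁻¹ = [[-3, -5, -6], [-8/5, -3, -17/5], [-12/5, -4, -23/5]].
Y = P⁻¹(S + T) = [[-2], [1], [-1]].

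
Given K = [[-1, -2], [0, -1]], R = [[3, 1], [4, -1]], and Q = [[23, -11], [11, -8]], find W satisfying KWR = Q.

Left-multiply by K⁻¹ and right-multiply by R⁻¹: W = K⁻¹QR⁻¹.
det K = 1, so K⁻¹ = [[-1, 2], [0, -1]].
R has determinant -7; R⁻¹ = [[1/7, 1/7], [4/7, -3/7]].
K⁻¹Q = [[-1, -5], [-11, 8]].
W = (K⁻¹Q)R⁻¹ = [[-3, 2], [3, -5]].

W = [[-3, 2], [3, -5]]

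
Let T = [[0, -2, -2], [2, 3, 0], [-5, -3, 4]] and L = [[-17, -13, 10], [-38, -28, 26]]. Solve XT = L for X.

X = [[5, 4, 5], [-1, -4, 6]]

T is on the right of X, so right-multiply by T⁻¹: X = LT⁻¹.
det T = -2, so T⁻¹ = [[-6, -7, -3], [4, 5, 2], [-9/2, -5, -2]].
X = LT⁻¹ = [[-17, -13, 10], [-38, -28, 26]] · [[-6, -7, -3], [4, 5, 2], [-9/2, -5, -2]] = [[5, 4, 5], [-1, -4, 6]].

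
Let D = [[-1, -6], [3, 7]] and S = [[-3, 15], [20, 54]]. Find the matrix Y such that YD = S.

D is on the right of Y, so right-multiply by D⁻¹: Y = SD⁻¹.
D has determinant 11; D⁻¹ = [[7/11, 6/11], [-3/11, -1/11]].
Y = SD⁻¹ = [[-3, 15], [20, 54]] · [[7/11, 6/11], [-3/11, -1/11]] = [[-6, -3], [-2, 6]].

Y = [[-6, -3], [-2, 6]]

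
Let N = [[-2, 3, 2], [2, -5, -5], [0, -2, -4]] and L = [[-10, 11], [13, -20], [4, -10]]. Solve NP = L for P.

Since N multiplies P on the left, P = N⁻¹L.
N has determinant -4; N⁻¹ = [[-5/2, -2, 5/4], [-2, -2, 3/2], [1, 1, -1]].
P = N⁻¹L = [[-5/2, -2, 5/4], [-2, -2, 3/2], [1, 1, -1]] · [[-10, 11], [13, -20], [4, -10]] = [[4, 0], [0, 3], [-1, 1]].

P = [[4, 0], [0, 3], [-1, 1]]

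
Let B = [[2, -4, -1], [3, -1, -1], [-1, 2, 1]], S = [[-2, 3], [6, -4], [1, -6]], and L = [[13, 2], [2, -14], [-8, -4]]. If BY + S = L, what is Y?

BY = L − S = [[15, -1], [-4, -10], [-9, 2]].
Since B multiplies Y on the left, Y = B⁻¹(L − S).
B has determinant 5; B⁻¹ = [[1/5, 2/5, 3/5], [-2/5, 1/5, -1/5], [1, 0, 2]].
Y = B⁻¹(L − S) = [[-4, -3], [-5, -2], [-3, 3]].

Y = [[-4, -3], [-5, -2], [-3, 3]]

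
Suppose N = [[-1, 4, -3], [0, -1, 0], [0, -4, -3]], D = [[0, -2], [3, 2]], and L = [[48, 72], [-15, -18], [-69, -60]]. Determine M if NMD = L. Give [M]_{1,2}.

1

Left-multiply by N⁻¹ and right-multiply by D⁻¹: M = N⁻¹LD⁻¹.
det N = -3, so N⁻¹ = [[-1, -8, 1], [0, -1, 0], [0, 4/3, -1/3]].
det D = 6, so D⁻¹ = [[1/3, 1/3], [-1/2, 0]].
N⁻¹L = [[3, 12], [15, 18], [3, -4]].
M = (N⁻¹L)D⁻¹ = [[-5, 1], [-4, 5], [3, 1]].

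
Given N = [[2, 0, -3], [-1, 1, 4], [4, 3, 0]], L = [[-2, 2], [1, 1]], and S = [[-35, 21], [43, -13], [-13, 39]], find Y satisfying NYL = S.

Left-multiply by N⁻¹ and right-multiply by L⁻¹: Y = N⁻¹SL⁻¹.
det N = -3; the adjugate gives N⁻¹ = [[4, 3, -1], [-16/3, -4, 5/3], [7/3, 2, -2/3]].
det L = -4, so L⁻¹ = [[-1/4, 1/2], [1/4, 1/2]].
N⁻¹S = [[2, 6], [-7, 5], [13, -3]].
Y = (N⁻¹S)L⁻¹ = [[1, 4], [3, -1], [-4, 5]].

Y = [[1, 4], [3, -1], [-4, 5]]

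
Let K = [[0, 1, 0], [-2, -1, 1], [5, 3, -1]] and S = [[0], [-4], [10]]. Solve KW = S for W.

W = [[2], [0], [0]]

Since K multiplies W on the left, W = K⁻¹S.
K has determinant 3; K⁻¹ = [[-2/3, 1/3, 1/3], [1, 0, 0], [-1/3, 5/3, 2/3]].
W = K⁻¹S = [[-2/3, 1/3, 1/3], [1, 0, 0], [-1/3, 5/3, 2/3]] · [[0], [-4], [10]] = [[2], [0], [0]].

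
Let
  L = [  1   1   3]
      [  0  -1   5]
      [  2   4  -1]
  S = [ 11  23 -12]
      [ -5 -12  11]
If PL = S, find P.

L is on the right of P, so right-multiply by L⁻¹: P = SL⁻¹.
L has determinant -3; L⁻¹ = [[19/3, -13/3, -8/3], [-10/3, 7/3, 5/3], [-2/3, 2/3, 1/3]].
P = SL⁻¹ = [[11, 23, -12], [-5, -12, 11]] · [[19/3, -13/3, -8/3], [-10/3, 7/3, 5/3], [-2/3, 2/3, 1/3]] = [[1, -2, 5], [1, 1, -3]].

P = [[1, -2, 5], [1, 1, -3]]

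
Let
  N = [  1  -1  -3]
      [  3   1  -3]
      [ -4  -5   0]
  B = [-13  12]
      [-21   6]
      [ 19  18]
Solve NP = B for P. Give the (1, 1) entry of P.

Since N multiplies P on the left, P = N⁻¹B.
det N = 6; the adjugate gives N⁻¹ = [[-5/2, 5/2, 1], [2, -2, -1], [-11/6, 3/2, 2/3]].
P = N⁻¹B = [[-5/2, 5/2, 1], [2, -2, -1], [-11/6, 3/2, 2/3]] · [[-13, 12], [-21, 6], [19, 18]] = [[-1, 3], [-3, -6], [5, -1]].

-1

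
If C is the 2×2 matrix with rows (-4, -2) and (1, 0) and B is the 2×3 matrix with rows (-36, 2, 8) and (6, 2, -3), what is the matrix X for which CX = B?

X = [[6, 2, -3], [6, -5, 2]]

C is on the left of X, so left-multiply by C⁻¹: X = C⁻¹B.
C has determinant 2; C⁻¹ = [[0, 1], [-1/2, -2]].
X = C⁻¹B = [[0, 1], [-1/2, -2]] · [[-36, 2, 8], [6, 2, -3]] = [[6, 2, -3], [6, -5, 2]].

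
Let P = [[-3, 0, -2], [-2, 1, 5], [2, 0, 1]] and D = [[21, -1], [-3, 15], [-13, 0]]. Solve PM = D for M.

Since P multiplies M on the left, M = P⁻¹D.
P has determinant 1; P⁻¹ = [[1, 0, 2], [12, 1, 19], [-2, 0, -3]].
M = P⁻¹D = [[1, 0, 2], [12, 1, 19], [-2, 0, -3]] · [[21, -1], [-3, 15], [-13, 0]] = [[-5, -1], [2, 3], [-3, 2]].

M = [[-5, -1], [2, 3], [-3, 2]]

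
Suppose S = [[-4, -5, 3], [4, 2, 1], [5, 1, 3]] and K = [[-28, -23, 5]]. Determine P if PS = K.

P = [[3, -4, 0]]

Right-multiplying both sides by S⁻¹ gives P = KS⁻¹.
S has determinant -3; S⁻¹ = [[-5/3, -6, 11/3], [7/3, 9, -16/3], [2, 7, -4]].
P = KS⁻¹ = [[-28, -23, 5]] · [[-5/3, -6, 11/3], [7/3, 9, -16/3], [2, 7, -4]] = [[3, -4, 0]].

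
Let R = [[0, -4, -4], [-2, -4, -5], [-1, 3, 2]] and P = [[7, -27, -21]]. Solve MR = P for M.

M = [[4, -1, -5]]

Right-multiplying both sides by R⁻¹ gives M = PR⁻¹.
det R = 4; the adjugate gives R⁻¹ = [[7/4, -1, 1], [9/4, -1, 2], [-5/2, 1, -2]].
M = PR⁻¹ = [[7, -27, -21]] · [[7/4, -1, 1], [9/4, -1, 2], [-5/2, 1, -2]] = [[4, -1, -5]].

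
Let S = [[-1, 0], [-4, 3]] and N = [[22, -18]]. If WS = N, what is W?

Since S sits to the right of W, W = NS⁻¹.
det S = -3; the adjugate gives S⁻¹ = [[-1, 0], [-4/3, 1/3]].
W = NS⁻¹ = [[22, -18]] · [[-1, 0], [-4/3, 1/3]] = [[2, -6]].

W = [[2, -6]]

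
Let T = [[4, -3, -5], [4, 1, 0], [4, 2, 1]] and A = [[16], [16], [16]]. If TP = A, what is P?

T is on the left of P, so left-multiply by T⁻¹: P = T⁻¹A.
det T = -4; the adjugate gives T⁻¹ = [[-1/4, 7/4, -5/4], [1, -6, 5], [-1, 5, -4]].
P = T⁻¹A = [[-1/4, 7/4, -5/4], [1, -6, 5], [-1, 5, -4]] · [[16], [16], [16]] = [[4], [0], [0]].

P = [[4], [0], [0]]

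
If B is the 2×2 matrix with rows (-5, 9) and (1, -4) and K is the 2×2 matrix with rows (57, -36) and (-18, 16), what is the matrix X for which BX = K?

X = [[-6, 0], [3, -4]]

Left-multiplying both sides by B⁻¹ gives X = B⁻¹K.
det B = 11, so B⁻¹ = [[-4/11, -9/11], [-1/11, -5/11]].
X = B⁻¹K = [[-4/11, -9/11], [-1/11, -5/11]] · [[57, -36], [-18, 16]] = [[-6, 0], [3, -4]].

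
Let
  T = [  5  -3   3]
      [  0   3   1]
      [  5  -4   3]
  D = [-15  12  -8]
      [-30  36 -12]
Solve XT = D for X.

Right-multiplying both sides by T⁻¹ gives X = DT⁻¹.
det T = 5; the adjugate gives T⁻¹ = [[13/5, -3/5, -12/5], [1, 0, -1], [-3, 1, 3]].
X = DT⁻¹ = [[-15, 12, -8], [-30, 36, -12]] · [[13/5, -3/5, -12/5], [1, 0, -1], [-3, 1, 3]] = [[-3, 1, 0], [-6, 6, 0]].

X = [[-3, 1, 0], [-6, 6, 0]]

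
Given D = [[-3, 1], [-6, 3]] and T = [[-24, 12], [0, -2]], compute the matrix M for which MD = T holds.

M = [[0, 4], [4, -2]]

Since D sits to the right of M, M = TD⁻¹.
D has determinant -3; D⁻¹ = [[-1, 1/3], [-2, 1]].
M = TD⁻¹ = [[-24, 12], [0, -2]] · [[-1, 1/3], [-2, 1]] = [[0, 4], [4, -2]].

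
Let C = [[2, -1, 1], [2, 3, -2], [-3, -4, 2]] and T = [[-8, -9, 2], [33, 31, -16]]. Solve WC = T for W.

W = [[0, 5, 6], [4, 5, -5]]

Right-multiplying both sides by C⁻¹ gives W = TC⁻¹.
C has determinant -5; C⁻¹ = [[2/5, 2/5, 1/5], [-2/5, -7/5, -6/5], [-1/5, -11/5, -8/5]].
W = TC⁻¹ = [[-8, -9, 2], [33, 31, -16]] · [[2/5, 2/5, 1/5], [-2/5, -7/5, -6/5], [-1/5, -11/5, -8/5]] = [[0, 5, 6], [4, 5, -5]].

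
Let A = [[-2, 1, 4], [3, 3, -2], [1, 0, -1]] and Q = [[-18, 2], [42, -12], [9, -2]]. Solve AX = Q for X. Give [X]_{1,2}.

Left-multiplying both sides by A⁻¹ gives X = A⁻¹Q.
det A = -5, so A⁻¹ = [[3/5, -1/5, 14/5], [-1/5, 2/5, -8/5], [3/5, -1/5, 9/5]].
X = A⁻¹Q = [[3/5, -1/5, 14/5], [-1/5, 2/5, -8/5], [3/5, -1/5, 9/5]] · [[-18, 2], [42, -12], [9, -2]] = [[6, -2], [6, -2], [-3, 0]].

-2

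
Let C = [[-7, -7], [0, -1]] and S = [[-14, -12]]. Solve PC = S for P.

P = [[2, -2]]

Right-multiplying both sides by C⁻¹ gives P = SC⁻¹.
det C = 7; the adjugate gives C⁻¹ = [[-1/7, 1], [0, -1]].
P = SC⁻¹ = [[-14, -12]] · [[-1/7, 1], [0, -1]] = [[2, -2]].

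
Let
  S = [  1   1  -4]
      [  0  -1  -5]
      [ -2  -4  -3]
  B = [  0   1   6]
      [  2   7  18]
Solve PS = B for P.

Since S sits to the right of P, P = BS⁻¹.
det S = 1, so S⁻¹ = [[-17, 19, -9], [10, -11, 5], [-2, 2, -1]].
P = BS⁻¹ = [[0, 1, 6], [2, 7, 18]] · [[-17, 19, -9], [10, -11, 5], [-2, 2, -1]] = [[-2, 1, -1], [0, -3, -1]].

P = [[-2, 1, -1], [0, -3, -1]]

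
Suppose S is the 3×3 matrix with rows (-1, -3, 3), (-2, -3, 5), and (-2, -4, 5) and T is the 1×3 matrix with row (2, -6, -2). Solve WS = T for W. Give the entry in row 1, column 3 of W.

0

Since S sits to the right of W, W = TS⁻¹.
S has determinant 1; S⁻¹ = [[5, 3, -6], [0, 1, -1], [2, 2, -3]].
W = TS⁻¹ = [[2, -6, -2]] · [[5, 3, -6], [0, 1, -1], [2, 2, -3]] = [[6, -4, 0]].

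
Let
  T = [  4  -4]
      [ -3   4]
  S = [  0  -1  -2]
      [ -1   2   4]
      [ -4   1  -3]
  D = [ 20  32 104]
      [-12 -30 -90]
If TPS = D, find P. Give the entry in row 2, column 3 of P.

P = T⁻¹DS⁻¹ (apply T⁻¹ on the left and S⁻¹ on the right).
T has determinant 4; T⁻¹ = [[1, 1], [3/4, 1]].
det S = 5; the adjugate gives S⁻¹ = [[-2, -1, 0], [-19/5, -8/5, 2/5], [7/5, 4/5, -1/5]].
T⁻¹D = [[8, 2, 14], [3, -6, -12]].
P = (T⁻¹D)S⁻¹ = [[-4, 0, -2], [0, -3, 0]].

0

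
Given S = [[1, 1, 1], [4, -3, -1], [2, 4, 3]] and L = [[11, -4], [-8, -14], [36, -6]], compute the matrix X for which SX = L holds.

X = [[3, -2], [6, 4], [2, -6]]

S is on the left of X, so left-multiply by S⁻¹: X = S⁻¹L.
det S = 3, so S⁻¹ = [[-5/3, 1/3, 2/3], [-14/3, 1/3, 5/3], [22/3, -2/3, -7/3]].
X = S⁻¹L = [[-5/3, 1/3, 2/3], [-14/3, 1/3, 5/3], [22/3, -2/3, -7/3]] · [[11, -4], [-8, -14], [36, -6]] = [[3, -2], [6, 4], [2, -6]].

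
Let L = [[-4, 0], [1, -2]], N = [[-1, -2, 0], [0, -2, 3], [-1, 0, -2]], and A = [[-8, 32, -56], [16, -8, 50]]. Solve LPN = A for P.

Left-multiply by L⁻¹ and right-multiply by N⁻¹: P = L⁻¹AN⁻¹.
L has determinant 8; L⁻¹ = [[-1/4, 0], [-1/8, -1/2]].
N has determinant 2; N⁻¹ = [[2, -2, -3], [-3/2, 1, 3/2], [-1, 1, 1]].
L⁻¹A = [[2, -8, 14], [-7, 0, -18]].
P = (L⁻¹A)N⁻¹ = [[2, 2, -4], [4, -4, 3]].

P = [[2, 2, -4], [4, -4, 3]]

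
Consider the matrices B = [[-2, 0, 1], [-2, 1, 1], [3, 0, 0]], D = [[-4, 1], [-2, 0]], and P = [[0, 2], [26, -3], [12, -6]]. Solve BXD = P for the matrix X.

Left-multiply by B⁻¹ and right-multiply by D⁻¹: X = B⁻¹PD⁻¹.
det B = -3, so B⁻¹ = [[0, 0, 1/3], [-1, 1, 0], [1, 0, 2/3]].
det D = 2, so D⁻¹ = [[0, -1/2], [1, -2]].
B⁻¹P = [[4, -2], [26, -5], [8, -2]].
X = (B⁻¹P)D⁻¹ = [[-2, 2], [-5, -3], [-2, 0]].

X = [[-2, 2], [-5, -3], [-2, 0]]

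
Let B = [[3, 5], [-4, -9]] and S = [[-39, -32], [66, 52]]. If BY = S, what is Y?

Y = [[-3, -4], [-6, -4]]

B is on the left of Y, so left-multiply by B⁻¹: Y = B⁻¹S.
det B = -7, so B⁻¹ = [[9/7, 5/7], [-4/7, -3/7]].
Y = B⁻¹S = [[9/7, 5/7], [-4/7, -3/7]] · [[-39, -32], [66, 52]] = [[-3, -4], [-6, -4]].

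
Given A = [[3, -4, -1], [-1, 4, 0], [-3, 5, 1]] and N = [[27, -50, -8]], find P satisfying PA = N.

P = [[2, -3, -6]]

A is on the right of P, so right-multiply by A⁻¹: P = NA⁻¹.
det A = 1; the adjugate gives A⁻¹ = [[4, -1, 4], [1, 0, 1], [7, -3, 8]].
P = NA⁻¹ = [[27, -50, -8]] · [[4, -1, 4], [1, 0, 1], [7, -3, 8]] = [[2, -3, -6]].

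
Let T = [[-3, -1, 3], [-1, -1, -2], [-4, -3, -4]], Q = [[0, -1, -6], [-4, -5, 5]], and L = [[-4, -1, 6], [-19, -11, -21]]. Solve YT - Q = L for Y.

Y = [[0, -4, 2], [2, 5, 3]]

YT = L + Q = [[-4, -2, 0], [-23, -16, -16]].
Right-multiplying both sides by T⁻¹ gives Y = (L + Q)T⁻¹.
T has determinant -1; T⁻¹ = [[2, 13, -5], [-4, -24, 9], [1, 5, -2]].
Y = (L + Q)T⁻¹ = [[0, -4, 2], [2, 5, 3]].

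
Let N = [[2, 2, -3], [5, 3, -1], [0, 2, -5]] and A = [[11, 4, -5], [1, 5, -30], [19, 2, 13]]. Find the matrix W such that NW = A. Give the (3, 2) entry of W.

N is on the left of W, so left-multiply by N⁻¹: W = N⁻¹A.
det N = -6, so N⁻¹ = [[13/6, -2/3, -7/6], [-25/6, 5/3, 13/6], [-5/3, 2/3, 2/3]].
W = N⁻¹A = [[13/6, -2/3, -7/6], [-25/6, 5/3, 13/6], [-5/3, 2/3, 2/3]] · [[11, 4, -5], [1, 5, -30], [19, 2, 13]] = [[1, 3, -6], [-3, -4, -1], [-5, -2, -3]].

-2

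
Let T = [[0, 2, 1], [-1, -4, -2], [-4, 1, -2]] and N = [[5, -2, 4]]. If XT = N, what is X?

X = [[6, 3, -2]]

Since T sits to the right of X, X = NT⁻¹.
T has determinant -5; T⁻¹ = [[-2, -1, 0], [-6/5, -4/5, 1/5], [17/5, 8/5, -2/5]].
X = NT⁻¹ = [[5, -2, 4]] · [[-2, -1, 0], [-6/5, -4/5, 1/5], [17/5, 8/5, -2/5]] = [[6, 3, -2]].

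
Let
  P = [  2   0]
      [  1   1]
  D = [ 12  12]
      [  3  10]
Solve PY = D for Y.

Left-multiplying both sides by P⁻¹ gives Y = P⁻¹D.
det P = 2; the adjugate gives P⁻¹ = [[1/2, 0], [-1/2, 1]].
Y = P⁻¹D = [[1/2, 0], [-1/2, 1]] · [[12, 12], [3, 10]] = [[6, 6], [-3, 4]].

Y = [[6, 6], [-3, 4]]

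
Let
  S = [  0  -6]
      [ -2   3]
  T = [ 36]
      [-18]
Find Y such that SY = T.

Since S multiplies Y on the left, Y = S⁻¹T.
S has determinant -12; S⁻¹ = [[-1/4, -1/2], [-1/6, 0]].
Y = S⁻¹T = [[-1/4, -1/2], [-1/6, 0]] · [[36], [-18]] = [[0], [-6]].

Y = [[0], [-6]]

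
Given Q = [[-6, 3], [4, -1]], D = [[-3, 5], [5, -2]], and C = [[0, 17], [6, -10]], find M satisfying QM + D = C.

QM = C − D = [[3, 12], [1, -8]].
Left-multiplying both sides by Q⁻¹ gives M = Q⁻¹(C − D).
det Q = -6, so Q⁻¹ = [[1/6, 1/2], [2/3, 1]].
M = Q⁻¹(C − D) = [[1, -2], [3, 0]].

M = [[1, -2], [3, 0]]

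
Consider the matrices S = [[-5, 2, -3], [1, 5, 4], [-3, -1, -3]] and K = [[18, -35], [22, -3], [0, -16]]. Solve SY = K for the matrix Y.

Y = [[0, 2], [6, -5], [-2, 5]]

S is on the left of Y, so left-multiply by S⁻¹: Y = S⁻¹K.
S has determinant -5; S⁻¹ = [[11/5, -9/5, -23/5], [9/5, -6/5, -17/5], [-14/5, 11/5, 27/5]].
Y = S⁻¹K = [[11/5, -9/5, -23/5], [9/5, -6/5, -17/5], [-14/5, 11/5, 27/5]] · [[18, -35], [22, -3], [0, -16]] = [[0, 2], [6, -5], [-2, 5]].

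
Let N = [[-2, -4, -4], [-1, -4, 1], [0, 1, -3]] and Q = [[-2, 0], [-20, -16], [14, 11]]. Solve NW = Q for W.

W = [[-3, -6], [5, 5], [-3, -2]]

N is on the left of W, so left-multiply by N⁻¹: W = N⁻¹Q.
det N = -6; the adjugate gives N⁻¹ = [[-11/6, 8/3, 10/3], [1/2, -1, -1], [1/6, -1/3, -2/3]].
W = N⁻¹Q = [[-11/6, 8/3, 10/3], [1/2, -1, -1], [1/6, -1/3, -2/3]] · [[-2, 0], [-20, -16], [14, 11]] = [[-3, -6], [5, 5], [-3, -2]].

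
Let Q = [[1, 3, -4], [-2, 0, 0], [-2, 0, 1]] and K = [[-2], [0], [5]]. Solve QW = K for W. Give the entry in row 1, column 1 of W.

0

Since Q multiplies W on the left, W = Q⁻¹K.
Q has determinant 6; Q⁻¹ = [[0, -1/2, 0], [1/3, -7/6, 4/3], [0, -1, 1]].
W = Q⁻¹K = [[0, -1/2, 0], [1/3, -7/6, 4/3], [0, -1, 1]] · [[-2], [0], [5]] = [[0], [6], [5]].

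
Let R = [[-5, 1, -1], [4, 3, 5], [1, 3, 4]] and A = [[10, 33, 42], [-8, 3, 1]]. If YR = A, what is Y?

Y = [[3, 5, 5], [0, -3, 4]]

R is on the right of Y, so right-multiply by R⁻¹: Y = AR⁻¹.
R has determinant -5; R⁻¹ = [[3/5, 7/5, -8/5], [11/5, 19/5, -21/5], [-9/5, -16/5, 19/5]].
Y = AR⁻¹ = [[10, 33, 42], [-8, 3, 1]] · [[3/5, 7/5, -8/5], [11/5, 19/5, -21/5], [-9/5, -16/5, 19/5]] = [[3, 5, 5], [0, -3, 4]].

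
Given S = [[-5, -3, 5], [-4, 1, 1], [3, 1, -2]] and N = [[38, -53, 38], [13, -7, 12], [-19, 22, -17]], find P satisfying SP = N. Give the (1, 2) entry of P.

2

Left-multiplying both sides by S⁻¹ gives P = S⁻¹N.
S has determinant -5; S⁻¹ = [[3/5, 1/5, 8/5], [1, 1, 3], [7/5, 4/5, 17/5]].
P = S⁻¹N = [[3/5, 1/5, 8/5], [1, 1, 3], [7/5, 4/5, 17/5]] · [[38, -53, 38], [13, -7, 12], [-19, 22, -17]] = [[-5, 2, -2], [-6, 6, -1], [-1, -5, 5]].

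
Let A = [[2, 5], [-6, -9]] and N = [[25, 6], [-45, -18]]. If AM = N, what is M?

M = [[0, 3], [5, 0]]

A is on the left of M, so left-multiply by A⁻¹: M = A⁻¹N.
det A = 12; the adjugate gives A⁻¹ = [[-3/4, -5/12], [1/2, 1/6]].
M = A⁻¹N = [[-3/4, -5/12], [1/2, 1/6]] · [[25, 6], [-45, -18]] = [[0, 3], [5, 0]].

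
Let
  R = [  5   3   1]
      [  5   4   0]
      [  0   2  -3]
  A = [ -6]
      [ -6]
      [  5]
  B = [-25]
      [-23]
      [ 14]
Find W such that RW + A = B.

RW = B − A = [[-19], [-17], [9]].
Left-multiplying both sides by R⁻¹ gives W = R⁻¹(B − A).
det R = -5, so R⁻¹ = [[12/5, -11/5, 4/5], [-3, 3, -1], [-2, 2, -1]].
W = R⁻¹(B − A) = [[-1], [-3], [-5]].

W = [[-1], [-3], [-5]]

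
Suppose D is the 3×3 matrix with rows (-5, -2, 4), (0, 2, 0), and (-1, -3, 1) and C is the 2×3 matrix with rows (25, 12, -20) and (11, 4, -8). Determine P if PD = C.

P = [[-5, 1, 0], [-3, 5, 4]]

D is on the right of P, so right-multiply by D⁻¹: P = CD⁻¹.
det D = -2; the adjugate gives D⁻¹ = [[-1, 5, 4], [0, 1/2, 0], [-1, 13/2, 5]].
P = CD⁻¹ = [[25, 12, -20], [11, 4, -8]] · [[-1, 5, 4], [0, 1/2, 0], [-1, 13/2, 5]] = [[-5, 1, 0], [-3, 5, 4]].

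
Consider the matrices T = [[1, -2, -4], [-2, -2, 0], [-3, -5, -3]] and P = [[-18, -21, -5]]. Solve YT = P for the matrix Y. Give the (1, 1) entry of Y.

Since T sits to the right of Y, Y = PT⁻¹.
T has determinant 2; T⁻¹ = [[3, 7, -4], [-3, -15/2, 4], [2, 11/2, -3]].
Y = PT⁻¹ = [[-18, -21, -5]] · [[3, 7, -4], [-3, -15/2, 4], [2, 11/2, -3]] = [[-1, 4, 3]].

-1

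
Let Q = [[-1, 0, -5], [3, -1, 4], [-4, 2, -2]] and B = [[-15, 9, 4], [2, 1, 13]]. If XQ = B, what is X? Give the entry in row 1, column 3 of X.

5

Right-multiplying both sides by Q⁻¹ gives X = BQ⁻¹.
det Q = -4, so Q⁻¹ = [[3/2, 5/2, 5/4], [5/2, 9/2, 11/4], [-1/2, -1/2, -1/4]].
X = BQ⁻¹ = [[-15, 9, 4], [2, 1, 13]] · [[3/2, 5/2, 5/4], [5/2, 9/2, 11/4], [-1/2, -1/2, -1/4]] = [[-2, 1, 5], [-1, 3, 2]].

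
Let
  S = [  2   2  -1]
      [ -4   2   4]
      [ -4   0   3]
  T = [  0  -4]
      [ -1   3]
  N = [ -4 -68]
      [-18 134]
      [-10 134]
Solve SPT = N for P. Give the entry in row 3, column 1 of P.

-2

Left-multiply by S⁻¹ and right-multiply by T⁻¹: P = S⁻¹NT⁻¹.
det S = -4, so S⁻¹ = [[-3/2, 3/2, -5/2], [1, -1/2, 1], [-2, 2, -3]].
T has determinant -4; T⁻¹ = [[-3/4, -1], [-1/4, 0]].
S⁻¹N = [[4, -32], [-5, -1], [2, 2]].
P = (S⁻¹N)T⁻¹ = [[5, -4], [4, 5], [-2, -2]].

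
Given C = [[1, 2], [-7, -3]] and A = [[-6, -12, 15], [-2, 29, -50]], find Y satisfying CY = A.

Since C multiplies Y on the left, Y = C⁻¹A.
det C = 11; the adjugate gives C⁻¹ = [[-3/11, -2/11], [7/11, 1/11]].
Y = C⁻¹A = [[-3/11, -2/11], [7/11, 1/11]] · [[-6, -12, 15], [-2, 29, -50]] = [[2, -2, 5], [-4, -5, 5]].

Y = [[2, -2, 5], [-4, -5, 5]]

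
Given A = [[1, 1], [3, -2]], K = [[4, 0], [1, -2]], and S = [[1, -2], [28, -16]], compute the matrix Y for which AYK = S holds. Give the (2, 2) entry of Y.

Left-multiply by A⁻¹ and right-multiply by K⁻¹: Y = A⁻¹SK⁻¹.
A has determinant -5; A⁻¹ = [[2/5, 1/5], [3/5, -1/5]].
K has determinant -8; K⁻¹ = [[1/4, 0], [1/8, -1/2]].
A⁻¹S = [[6, -4], [-5, 2]].
Y = (A⁻¹S)K⁻¹ = [[1, 2], [-1, -1]].

-1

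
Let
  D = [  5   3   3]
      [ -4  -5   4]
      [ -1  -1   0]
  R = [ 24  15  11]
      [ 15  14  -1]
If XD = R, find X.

D is on the right of X, so right-multiply by D⁻¹: X = RD⁻¹.
det D = 5, so D⁻¹ = [[4/5, -3/5, 27/5], [-4/5, 3/5, -32/5], [-1/5, 2/5, -13/5]].
X = RD⁻¹ = [[24, 15, 11], [15, 14, -1]] · [[4/5, -3/5, 27/5], [-4/5, 3/5, -32/5], [-1/5, 2/5, -13/5]] = [[5, -1, 5], [1, -1, -6]].

X = [[5, -1, 5], [1, -1, -6]]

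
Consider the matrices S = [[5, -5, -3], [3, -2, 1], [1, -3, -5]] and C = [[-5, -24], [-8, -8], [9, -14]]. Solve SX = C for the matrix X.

X = [[-6, -5], [-5, -2], [0, 3]]

Since S multiplies X on the left, X = S⁻¹C.
det S = 6, so S⁻¹ = [[13/6, -8/3, -11/6], [8/3, -11/3, -7/3], [-7/6, 5/3, 5/6]].
X = S⁻¹C = [[13/6, -8/3, -11/6], [8/3, -11/3, -7/3], [-7/6, 5/3, 5/6]] · [[-5, -24], [-8, -8], [9, -14]] = [[-6, -5], [-5, -2], [0, 3]].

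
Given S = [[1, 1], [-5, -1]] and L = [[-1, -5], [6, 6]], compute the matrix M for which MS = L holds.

M = [[-6, -1], [6, 0]]

Right-multiplying both sides by S⁻¹ gives M = LS⁻¹.
S has determinant 4; S⁻¹ = [[-1/4, -1/4], [5/4, 1/4]].
M = LS⁻¹ = [[-1, -5], [6, 6]] · [[-1/4, -1/4], [5/4, 1/4]] = [[-6, -1], [6, 0]].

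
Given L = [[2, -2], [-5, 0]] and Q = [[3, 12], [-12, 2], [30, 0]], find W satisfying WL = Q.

W = [[-6, -3], [-1, 2], [0, -6]]

Right-multiplying both sides by L⁻¹ gives W = QL⁻¹.
det L = -10, so L⁻¹ = [[0, -1/5], [-1/2, -1/5]].
W = QL⁻¹ = [[3, 12], [-12, 2], [30, 0]] · [[0, -1/5], [-1/2, -1/5]] = [[-6, -3], [-1, 2], [0, -6]].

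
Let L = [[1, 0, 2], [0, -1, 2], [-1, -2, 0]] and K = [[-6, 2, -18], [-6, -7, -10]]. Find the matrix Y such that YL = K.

Y = [[-5, -4, 1], [0, -5, 6]]

L is on the right of Y, so right-multiply by L⁻¹: Y = KL⁻¹.
det L = 2, so L⁻¹ = [[2, -2, 1], [-1, 1, -1], [-1/2, 1, -1/2]].
Y = KL⁻¹ = [[-6, 2, -18], [-6, -7, -10]] · [[2, -2, 1], [-1, 1, -1], [-1/2, 1, -1/2]] = [[-5, -4, 1], [0, -5, 6]].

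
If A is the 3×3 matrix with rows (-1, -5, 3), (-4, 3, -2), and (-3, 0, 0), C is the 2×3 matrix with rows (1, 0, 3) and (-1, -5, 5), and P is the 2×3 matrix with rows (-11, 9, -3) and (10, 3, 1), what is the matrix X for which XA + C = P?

XA = P − C = [[-12, 9, -6], [11, 8, -4]].
Since A sits to the right of X, X = (P − C)A⁻¹.
A has determinant -3; A⁻¹ = [[0, 0, -1/3], [-2, -3, 14/3], [-3, -5, 23/3]].
X = (P − C)A⁻¹ = [[0, 3, 0], [-4, -4, 3]].

X = [[0, 3, 0], [-4, -4, 3]]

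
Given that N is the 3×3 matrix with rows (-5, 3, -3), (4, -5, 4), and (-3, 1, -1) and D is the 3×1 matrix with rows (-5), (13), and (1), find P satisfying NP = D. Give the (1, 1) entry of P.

-2

N is on the left of P, so left-multiply by N⁻¹: P = N⁻¹D.
N has determinant 4; N⁻¹ = [[1/4, 0, -3/4], [-2, -1, 2], [-11/4, -1, 13/4]].
P = N⁻¹D = [[1/4, 0, -3/4], [-2, -1, 2], [-11/4, -1, 13/4]] · [[-5], [13], [1]] = [[-2], [-1], [4]].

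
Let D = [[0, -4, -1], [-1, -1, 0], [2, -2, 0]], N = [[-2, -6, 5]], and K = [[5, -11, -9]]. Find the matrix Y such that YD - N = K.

Y = [[4, -1, 1]]

YD = K + N = [[3, -17, -4]].
Since D sits to the right of Y, Y = (K + N)D⁻¹.
det D = -4; the adjugate gives D⁻¹ = [[0, -1/2, 1/4], [0, -1/2, -1/4], [-1, 2, 1]].
Y = (K + N)D⁻¹ = [[4, -1, 1]].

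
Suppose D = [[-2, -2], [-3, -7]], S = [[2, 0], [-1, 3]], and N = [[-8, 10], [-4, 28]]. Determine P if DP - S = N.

DP = N + S = [[-6, 10], [-5, 31]].
Since D multiplies P on the left, P = D⁻¹(N + S).
det D = 8, so D⁻¹ = [[-7/8, 1/4], [3/8, -1/4]].
P = D⁻¹(N + S) = [[4, -1], [-1, -4]].

P = [[4, -1], [-1, -4]]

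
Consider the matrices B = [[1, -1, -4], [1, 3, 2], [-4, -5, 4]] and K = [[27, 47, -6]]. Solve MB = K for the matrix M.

M = [[-2, 5, -6]]

B is on the right of M, so right-multiply by B⁻¹: M = KB⁻¹.
B has determinant 6; B⁻¹ = [[11/3, 4, 5/3], [-2, -2, -1], [7/6, 3/2, 2/3]].
M = KB⁻¹ = [[27, 47, -6]] · [[11/3, 4, 5/3], [-2, -2, -1], [7/6, 3/2, 2/3]] = [[-2, 5, -6]].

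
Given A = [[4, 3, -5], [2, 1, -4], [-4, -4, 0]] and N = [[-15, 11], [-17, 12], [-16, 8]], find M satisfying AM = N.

Since A multiplies M on the left, M = A⁻¹N.
det A = 4, so A⁻¹ = [[-4, 5, -7/4], [4, -5, 3/2], [-1, 1, -1/2]].
M = A⁻¹N = [[-4, 5, -7/4], [4, -5, 3/2], [-1, 1, -1/2]] · [[-15, 11], [-17, 12], [-16, 8]] = [[3, 2], [1, -4], [6, -3]].

M = [[3, 2], [1, -4], [6, -3]]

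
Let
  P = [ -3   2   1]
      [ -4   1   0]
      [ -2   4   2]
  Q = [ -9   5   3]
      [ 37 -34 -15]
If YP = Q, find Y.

Right-multiplying both sides by P⁻¹ gives Y = QP⁻¹.
det P = -4; the adjugate gives P⁻¹ = [[-1/2, 0, 1/4], [-2, 1, 1], [7/2, -2, -5/4]].
Y = QP⁻¹ = [[-9, 5, 3], [37, -34, -15]] · [[-1/2, 0, 1/4], [-2, 1, 1], [7/2, -2, -5/4]] = [[5, -1, -1], [-3, -4, -6]].

Y = [[5, -1, -1], [-3, -4, -6]]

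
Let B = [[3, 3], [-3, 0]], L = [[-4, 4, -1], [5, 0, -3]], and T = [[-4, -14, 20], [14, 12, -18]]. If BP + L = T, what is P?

BP = T − L = [[0, -18, 21], [9, 12, -15]].
Since B multiplies P on the left, P = B⁻¹(T − L).
B has determinant 9; B⁻¹ = [[0, -1/3], [1/3, 1/3]].
P = B⁻¹(T − L) = [[-3, -4, 5], [3, -2, 2]].

P = [[-3, -4, 5], [3, -2, 2]]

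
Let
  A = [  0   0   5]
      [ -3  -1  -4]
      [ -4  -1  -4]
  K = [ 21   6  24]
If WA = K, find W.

Since A sits to the right of W, W = KA⁻¹.
A has determinant -5; A⁻¹ = [[0, 1, -1], [-4/5, -4, 3], [1/5, 0, 0]].
W = KA⁻¹ = [[21, 6, 24]] · [[0, 1, -1], [-4/5, -4, 3], [1/5, 0, 0]] = [[0, -3, -3]].

W = [[0, -3, -3]]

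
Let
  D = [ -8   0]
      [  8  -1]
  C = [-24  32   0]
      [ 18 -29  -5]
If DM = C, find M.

M = [[3, -4, 0], [6, -3, 5]]

Since D multiplies M on the left, M = D⁻¹C.
det D = 8; the adjugate gives D⁻¹ = [[-1/8, 0], [-1, -1]].
M = D⁻¹C = [[-1/8, 0], [-1, -1]] · [[-24, 32, 0], [18, -29, -5]] = [[3, -4, 0], [6, -3, 5]].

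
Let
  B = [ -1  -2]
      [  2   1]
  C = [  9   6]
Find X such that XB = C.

X = [[-1, 4]]

Since B sits to the right of X, X = CB⁻¹.
det B = 3; the adjugate gives B⁻¹ = [[1/3, 2/3], [-2/3, -1/3]].
X = CB⁻¹ = [[9, 6]] · [[1/3, 2/3], [-2/3, -1/3]] = [[-1, 4]].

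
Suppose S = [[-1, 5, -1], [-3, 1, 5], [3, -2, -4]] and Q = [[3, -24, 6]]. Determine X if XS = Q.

Right-multiplying both sides by S⁻¹ gives X = QS⁻¹.
det S = 6, so S⁻¹ = [[1, 11/3, 13/3], [1/2, 7/6, 4/3], [1/2, 13/6, 7/3]].
X = QS⁻¹ = [[3, -24, 6]] · [[1, 11/3, 13/3], [1/2, 7/6, 4/3], [1/2, 13/6, 7/3]] = [[-6, -4, -5]].

X = [[-6, -4, -5]]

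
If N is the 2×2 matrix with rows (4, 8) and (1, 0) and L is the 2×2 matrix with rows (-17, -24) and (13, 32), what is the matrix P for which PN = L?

P = [[-3, -5], [4, -3]]

N is on the right of P, so right-multiply by N⁻¹: P = LN⁻¹.
N has determinant -8; N⁻¹ = [[0, 1], [1/8, -1/2]].
P = LN⁻¹ = [[-17, -24], [13, 32]] · [[0, 1], [1/8, -1/2]] = [[-3, -5], [4, -3]].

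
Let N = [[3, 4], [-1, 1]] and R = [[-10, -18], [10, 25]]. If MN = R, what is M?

M = [[-4, -2], [5, 5]]

Right-multiplying both sides by N⁻¹ gives M = RN⁻¹.
det N = 7, so N⁻¹ = [[1/7, -4/7], [1/7, 3/7]].
M = RN⁻¹ = [[-10, -18], [10, 25]] · [[1/7, -4/7], [1/7, 3/7]] = [[-4, -2], [5, 5]].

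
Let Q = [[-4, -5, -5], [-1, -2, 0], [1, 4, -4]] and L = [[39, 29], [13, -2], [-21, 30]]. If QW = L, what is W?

Since Q multiplies W on the left, W = Q⁻¹L.
Q has determinant -2; Q⁻¹ = [[-4, 20, 5], [2, -21/2, -5/2], [1, -11/2, -3/2]].
W = Q⁻¹L = [[-4, 20, 5], [2, -21/2, -5/2], [1, -11/2, -3/2]] · [[39, 29], [13, -2], [-21, 30]] = [[-1, -6], [-6, 4], [-1, -5]].

W = [[-1, -6], [-6, 4], [-1, -5]]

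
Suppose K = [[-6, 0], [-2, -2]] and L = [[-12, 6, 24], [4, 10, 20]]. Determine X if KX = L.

Left-multiplying both sides by K⁻¹ gives X = K⁻¹L.
det K = 12, so K⁻¹ = [[-1/6, 0], [1/6, -1/2]].
X = K⁻¹L = [[-1/6, 0], [1/6, -1/2]] · [[-12, 6, 24], [4, 10, 20]] = [[2, -1, -4], [-4, -4, -6]].

X = [[2, -1, -4], [-4, -4, -6]]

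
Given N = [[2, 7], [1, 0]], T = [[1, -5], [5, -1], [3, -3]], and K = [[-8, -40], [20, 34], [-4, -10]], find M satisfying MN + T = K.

MN = K − T = [[-9, -35], [15, 35], [-7, -7]].
N is on the right of M, so right-multiply by N⁻¹: M = (K − T)N⁻¹.
det N = -7; the adjugate gives N⁻¹ = [[0, 1], [1/7, -2/7]].
M = (K − T)N⁻¹ = [[-5, 1], [5, 5], [-1, -5]].

M = [[-5, 1], [5, 5], [-1, -5]]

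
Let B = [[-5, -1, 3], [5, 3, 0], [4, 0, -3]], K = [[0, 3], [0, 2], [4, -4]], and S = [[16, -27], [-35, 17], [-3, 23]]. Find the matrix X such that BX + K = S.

BX = S − K = [[16, -30], [-35, 15], [-7, 27]].
Since B multiplies X on the left, X = B⁻¹(S − K).
det B = -6; the adjugate gives B⁻¹ = [[3/2, 1/2, 3/2], [-5/2, -1/2, -5/2], [2, 2/3, 5/3]].
X = B⁻¹(S − K) = [[-4, 3], [-5, 0], [-3, -5]].

X = [[-4, 3], [-5, 0], [-3, -5]]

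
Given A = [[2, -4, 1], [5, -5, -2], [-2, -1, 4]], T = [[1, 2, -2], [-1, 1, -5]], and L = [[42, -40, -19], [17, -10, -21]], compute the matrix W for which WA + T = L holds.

W = [[5, 5, -3], [4, 0, -5]]

WA = L − T = [[41, -42, -17], [18, -11, -16]].
Since A sits to the right of W, W = (L − T)A⁻¹.
A has determinant 5; A⁻¹ = [[-22/5, 3, 13/5], [-16/5, 2, 9/5], [-3, 2, 2]].
W = (L − T)A⁻¹ = [[5, 5, -3], [4, 0, -5]].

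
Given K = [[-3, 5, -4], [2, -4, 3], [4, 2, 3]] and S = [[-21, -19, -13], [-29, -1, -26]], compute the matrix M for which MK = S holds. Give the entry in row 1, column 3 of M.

-6

Since K sits to the right of M, M = SK⁻¹.
det K = 4, so K⁻¹ = [[-9/2, -23/4, -1/4], [3/2, 7/4, 1/4], [5, 13/2, 1/2]].
M = SK⁻¹ = [[-21, -19, -13], [-29, -1, -26]] · [[-9/2, -23/4, -1/4], [3/2, 7/4, 1/4], [5, 13/2, 1/2]] = [[1, 3, -6], [-1, -4, -6]].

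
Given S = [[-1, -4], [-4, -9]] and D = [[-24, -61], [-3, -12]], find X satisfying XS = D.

S is on the right of X, so right-multiply by S⁻¹: X = DS⁻¹.
det S = -7; the adjugate gives S⁻¹ = [[9/7, -4/7], [-4/7, 1/7]].
X = DS⁻¹ = [[-24, -61], [-3, -12]] · [[9/7, -4/7], [-4/7, 1/7]] = [[4, 5], [3, 0]].

X = [[4, 5], [3, 0]]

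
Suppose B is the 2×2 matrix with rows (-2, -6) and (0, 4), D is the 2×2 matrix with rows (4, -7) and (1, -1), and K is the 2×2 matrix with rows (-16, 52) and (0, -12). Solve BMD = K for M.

M = [[3, -4], [1, -4]]

M = B⁻¹KD⁻¹ (apply B⁻¹ on the left and D⁻¹ on the right).
det B = -8, so B⁻¹ = [[-1/2, -3/4], [0, 1/4]].
det D = 3, so D⁻¹ = [[-1/3, 7/3], [-1/3, 4/3]].
B⁻¹K = [[8, -17], [0, -3]].
M = (B⁻¹K)D⁻¹ = [[3, -4], [1, -4]].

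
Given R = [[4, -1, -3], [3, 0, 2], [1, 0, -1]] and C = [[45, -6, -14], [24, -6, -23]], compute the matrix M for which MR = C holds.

M = [[6, 5, 6], [6, -1, 3]]

Since R sits to the right of M, M = CR⁻¹.
det R = -5, so R⁻¹ = [[0, 1/5, 2/5], [-1, 1/5, 17/5], [0, 1/5, -3/5]].
M = CR⁻¹ = [[45, -6, -14], [24, -6, -23]] · [[0, 1/5, 2/5], [-1, 1/5, 17/5], [0, 1/5, -3/5]] = [[6, 5, 6], [6, -1, 3]].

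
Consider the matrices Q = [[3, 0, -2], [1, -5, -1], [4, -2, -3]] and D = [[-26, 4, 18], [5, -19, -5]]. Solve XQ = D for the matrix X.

X = [[-6, 0, -2], [-2, 3, 2]]

Since Q sits to the right of X, X = DQ⁻¹.
det Q = 3; the adjugate gives Q⁻¹ = [[13/3, 4/3, -10/3], [-1/3, -1/3, 1/3], [6, 2, -5]].
X = DQ⁻¹ = [[-26, 4, 18], [5, -19, -5]] · [[13/3, 4/3, -10/3], [-1/3, -1/3, 1/3], [6, 2, -5]] = [[-6, 0, -2], [-2, 3, 2]].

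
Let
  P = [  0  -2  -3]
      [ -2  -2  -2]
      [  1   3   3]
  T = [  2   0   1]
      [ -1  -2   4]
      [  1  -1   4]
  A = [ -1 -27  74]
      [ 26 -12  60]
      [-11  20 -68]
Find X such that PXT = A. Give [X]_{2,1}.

1

X = P⁻¹AT⁻¹ (apply P⁻¹ on the left and T⁻¹ on the right).
det P = 4, so P⁻¹ = [[0, -3/4, -1/2], [1, 3/4, 3/2], [-1, -1/2, -1]].
T has determinant -5; T⁻¹ = [[4/5, 1/5, -2/5], [-8/5, -7/5, 9/5], [-3/5, -2/5, 4/5]].
P⁻¹A = [[-14, -1, -11], [2, -6, 17], [-1, 13, -36]].
X = (P⁻¹A)T⁻¹ = [[-3, 3, -5], [1, 2, 2], [0, -4, -5]].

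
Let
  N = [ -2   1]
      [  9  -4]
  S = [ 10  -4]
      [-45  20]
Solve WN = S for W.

W = [[4, 2], [0, -5]]

N is on the right of W, so right-multiply by N⁻¹: W = SN⁻¹.
N has determinant -1; N⁻¹ = [[4, 1], [9, 2]].
W = SN⁻¹ = [[10, -4], [-45, 20]] · [[4, 1], [9, 2]] = [[4, 2], [0, -5]].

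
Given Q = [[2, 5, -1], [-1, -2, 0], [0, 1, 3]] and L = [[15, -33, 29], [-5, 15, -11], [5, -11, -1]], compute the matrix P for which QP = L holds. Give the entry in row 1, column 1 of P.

-5

Q is on the left of P, so left-multiply by Q⁻¹: P = Q⁻¹L.
det Q = 4, so Q⁻¹ = [[-3/2, -4, -1/2], [3/4, 3/2, 1/4], [-1/4, -1/2, 1/4]].
P = Q⁻¹L = [[-3/2, -4, -1/2], [3/4, 3/2, 1/4], [-1/4, -1/2, 1/4]] · [[15, -33, 29], [-5, 15, -11], [5, -11, -1]] = [[-5, -5, 1], [5, -5, 5], [0, -2, -2]].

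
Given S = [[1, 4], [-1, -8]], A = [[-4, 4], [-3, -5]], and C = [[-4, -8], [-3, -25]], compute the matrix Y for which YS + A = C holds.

Y = [[3, 3], [5, 5]]

YS = C − A = [[0, -12], [0, -20]].
S is on the right of Y, so right-multiply by S⁻¹: Y = (C − A)S⁻¹.
det S = -4; the adjugate gives S⁻¹ = [[2, 1], [-1/4, -1/4]].
Y = (C − A)S⁻¹ = [[3, 3], [5, 5]].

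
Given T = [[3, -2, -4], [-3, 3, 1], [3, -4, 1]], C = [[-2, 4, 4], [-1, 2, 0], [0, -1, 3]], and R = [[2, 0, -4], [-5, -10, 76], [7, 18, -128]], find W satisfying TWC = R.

W = [[-2, 2, -4], [0, 0, 4], [-2, 3, -4]]

W = T⁻¹RC⁻¹ (apply T⁻¹ on the left and C⁻¹ on the right).
T has determinant -3; T⁻¹ = [[-7/3, -6, -10/3], [-2, -5, -3], [-1, -2, -1]].
C has determinant 4; C⁻¹ = [[3/2, -4, -2], [3/4, -3/2, -1], [1/4, -1/2, 0]].
T⁻¹R = [[2, 0, -20], [0, -4, 12], [1, 2, -20]].
W = (T⁻¹R)C⁻¹ = [[-2, 2, -4], [0, 0, 4], [-2, 3, -4]].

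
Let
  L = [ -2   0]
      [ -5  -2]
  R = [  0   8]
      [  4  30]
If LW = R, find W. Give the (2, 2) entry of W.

-5

L is on the left of W, so left-multiply by L⁻¹: W = L⁻¹R.
det L = 4, so L⁻¹ = [[-1/2, 0], [5/4, -1/2]].
W = L⁻¹R = [[-1/2, 0], [5/4, -1/2]] · [[0, 8], [4, 30]] = [[0, -4], [-2, -5]].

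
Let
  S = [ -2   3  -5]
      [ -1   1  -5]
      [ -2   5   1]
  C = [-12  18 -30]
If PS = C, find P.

P = [[6, 0, 0]]

Right-multiplying both sides by S⁻¹ gives P = CS⁻¹.
S has determinant -4; S⁻¹ = [[-13/2, 7, 5/2], [-11/4, 3, 5/4], [3/4, -1, -1/4]].
P = CS⁻¹ = [[-12, 18, -30]] · [[-13/2, 7, 5/2], [-11/4, 3, 5/4], [3/4, -1, -1/4]] = [[6, 0, 0]].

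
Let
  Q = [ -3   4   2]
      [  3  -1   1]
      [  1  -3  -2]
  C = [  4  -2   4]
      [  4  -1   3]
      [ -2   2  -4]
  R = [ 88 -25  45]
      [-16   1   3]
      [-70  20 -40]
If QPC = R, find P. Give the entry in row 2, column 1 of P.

4

Isolating P: multiply by Q⁻¹ from the left and C⁻¹ from the right, so P = Q⁻¹RC⁻¹.
Q has determinant -3; Q⁻¹ = [[-5/3, -2/3, -2], [-7/3, -4/3, -3], [8/3, 5/3, 3]].
det C = -4; the adjugate gives C⁻¹ = [[1/2, 0, 1/2], [-5/2, 2, -1], [-3/2, 1, -1]].
Q⁻¹R = [[4, 1, 3], [26, -3, 11], [-2, -5, 5]].
P = (Q⁻¹R)C⁻¹ = [[-5, 5, -2], [4, 5, 5], [4, -5, -1]].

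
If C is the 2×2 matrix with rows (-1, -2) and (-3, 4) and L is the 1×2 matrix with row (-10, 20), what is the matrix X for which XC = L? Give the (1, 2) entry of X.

4

Since C sits to the right of X, X = LC⁻¹.
det C = -10; the adjugate gives C⁻¹ = [[-2/5, -1/5], [-3/10, 1/10]].
X = LC⁻¹ = [[-10, 20]] · [[-2/5, -1/5], [-3/10, 1/10]] = [[-2, 4]].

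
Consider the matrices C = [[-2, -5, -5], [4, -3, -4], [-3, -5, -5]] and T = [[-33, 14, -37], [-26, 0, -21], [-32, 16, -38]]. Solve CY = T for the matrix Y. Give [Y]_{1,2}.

-2

Since C multiplies Y on the left, Y = C⁻¹T.
det C = -5, so C⁻¹ = [[1, 0, -1], [-32/5, 1, 28/5], [29/5, -1, -26/5]].
Y = C⁻¹T = [[1, 0, -1], [-32/5, 1, 28/5], [29/5, -1, -26/5]] · [[-33, 14, -37], [-26, 0, -21], [-32, 16, -38]] = [[-1, -2, 1], [6, 0, 3], [1, -2, 4]].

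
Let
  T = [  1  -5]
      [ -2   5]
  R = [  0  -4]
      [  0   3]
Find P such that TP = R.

P = [[0, 1], [0, 1]]

Left-multiplying both sides by T⁻¹ gives P = T⁻¹R.
det T = -5; the adjugate gives T⁻¹ = [[-1, -1], [-2/5, -1/5]].
P = T⁻¹R = [[-1, -1], [-2/5, -1/5]] · [[0, -4], [0, 3]] = [[0, 1], [0, 1]].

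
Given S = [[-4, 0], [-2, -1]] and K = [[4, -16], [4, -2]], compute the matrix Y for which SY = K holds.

Since S multiplies Y on the left, Y = S⁻¹K.
det S = 4; the adjugate gives S⁻¹ = [[-1/4, 0], [1/2, -1]].
Y = S⁻¹K = [[-1/4, 0], [1/2, -1]] · [[4, -16], [4, -2]] = [[-1, 4], [-2, -6]].

Y = [[-1, 4], [-2, -6]]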